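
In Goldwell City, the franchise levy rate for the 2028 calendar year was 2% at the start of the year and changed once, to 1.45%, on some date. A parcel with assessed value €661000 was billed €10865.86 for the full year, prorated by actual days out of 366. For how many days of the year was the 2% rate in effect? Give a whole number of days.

129 days

Let d = days at the first rate; then 366 − d days at the second rate.
€661000 × [2%·d + 1.45%·(366−d)] / 366 = €10865.86
Solving gives d = 129, so the new rate took effect on 9 May 2028.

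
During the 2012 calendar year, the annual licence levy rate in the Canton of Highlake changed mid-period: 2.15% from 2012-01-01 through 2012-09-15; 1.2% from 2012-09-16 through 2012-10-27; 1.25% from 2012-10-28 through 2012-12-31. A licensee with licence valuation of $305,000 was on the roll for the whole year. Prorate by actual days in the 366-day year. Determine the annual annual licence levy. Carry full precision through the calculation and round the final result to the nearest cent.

2012-01-01 to 2012-09-15: 259 days at 2.15% → $305,000 × 2.15% × 259/366 = $4,640.4167
2012-09-16 to 2012-10-27: 42 days at 1.2% → $305,000 × 1.2% × 42/366 = $420.0000
2012-10-28 to 2012-12-31: 65 days at 1.25% → $305,000 × 1.25% × 65/366 = $677.0833
Total = $5,737.5000

$5,737.50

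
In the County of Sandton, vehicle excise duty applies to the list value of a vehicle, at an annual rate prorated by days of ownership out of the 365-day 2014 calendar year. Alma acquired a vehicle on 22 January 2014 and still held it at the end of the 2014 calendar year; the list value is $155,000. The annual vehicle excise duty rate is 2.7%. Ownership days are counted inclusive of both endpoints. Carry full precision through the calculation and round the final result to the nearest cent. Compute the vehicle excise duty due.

$3,944.22

Days held (22 January – 31 December 2014): 344 out of 365
Tax = $155,000 × 2.7% × 344/365 = $3,944.2192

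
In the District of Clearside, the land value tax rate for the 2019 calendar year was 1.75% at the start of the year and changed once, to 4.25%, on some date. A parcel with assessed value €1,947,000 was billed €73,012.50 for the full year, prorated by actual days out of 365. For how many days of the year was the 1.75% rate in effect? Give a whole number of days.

73 days

Let d = days at the first rate; then 365 − d days at the second rate.
€1,947,000 × [1.75%·d + 4.25%·(365−d)] / 365 = €73,012.50
Solving gives d = 73, so the new rate took effect on 15 Mar 2019.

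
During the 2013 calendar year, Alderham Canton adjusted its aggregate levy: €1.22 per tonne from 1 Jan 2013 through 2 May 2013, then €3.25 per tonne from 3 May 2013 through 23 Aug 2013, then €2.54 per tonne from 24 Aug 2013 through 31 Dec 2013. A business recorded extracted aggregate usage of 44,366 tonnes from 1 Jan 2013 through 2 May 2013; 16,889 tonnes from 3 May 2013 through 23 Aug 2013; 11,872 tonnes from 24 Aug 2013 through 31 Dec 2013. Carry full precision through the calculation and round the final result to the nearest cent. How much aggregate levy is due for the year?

1 Jan – 2 May 2013: 44,366 tonnes at €1.22/tonne → €54,126.52
3 May – 23 Aug 2013: 16,889 tonnes at €3.25/tonne → €54,889.25
24 Aug – 31 Dec 2013: 11,872 tonnes at €2.54/tonne → €30,154.88

€139,170.65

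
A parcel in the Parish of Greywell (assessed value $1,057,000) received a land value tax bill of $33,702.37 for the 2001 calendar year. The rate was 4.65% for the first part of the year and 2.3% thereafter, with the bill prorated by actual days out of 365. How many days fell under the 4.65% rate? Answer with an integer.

Let d = days at the first rate; then 365 − d days at the second rate.
$1,057,000 × [4.65%·d + 2.3%·(365−d)] / 365 = $33,702.37
Solving gives d = 138, so the new rate took effect on 19 May 2001.

138 days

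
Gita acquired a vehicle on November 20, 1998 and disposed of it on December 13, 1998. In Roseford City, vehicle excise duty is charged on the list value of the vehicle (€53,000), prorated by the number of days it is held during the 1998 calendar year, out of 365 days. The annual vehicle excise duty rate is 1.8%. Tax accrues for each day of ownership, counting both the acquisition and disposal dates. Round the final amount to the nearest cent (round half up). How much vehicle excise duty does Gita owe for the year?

Days held (November 20 – December 13, 1998): 24 out of 365
Tax = €53,000 × 1.8% × 24/365 = €62.7288

€62.73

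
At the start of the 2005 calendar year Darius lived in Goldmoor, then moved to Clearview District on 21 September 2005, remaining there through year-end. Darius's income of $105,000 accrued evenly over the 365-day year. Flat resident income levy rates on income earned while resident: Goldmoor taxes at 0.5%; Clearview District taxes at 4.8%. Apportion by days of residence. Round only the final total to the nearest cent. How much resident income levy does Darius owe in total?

Goldmoor, 1 January – 20 September 2005: 263 days → $105,000 × 0.5% × 263/365 = $378.2877
Clearview District, 21 September – 31 December 2005: 102 days → $105,000 × 4.8% × 102/365 = $1,408.4384
Total = $1,786.7260

$1,786.73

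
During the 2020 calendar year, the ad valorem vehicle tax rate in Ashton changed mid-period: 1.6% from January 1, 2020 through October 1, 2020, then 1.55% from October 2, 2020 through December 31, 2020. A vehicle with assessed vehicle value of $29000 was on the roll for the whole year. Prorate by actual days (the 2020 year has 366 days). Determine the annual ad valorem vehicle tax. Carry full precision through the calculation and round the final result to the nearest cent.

January 1 – October 1, 2020: 275 days at 1.6% → $29000 × 1.6% × 275/366 = $348.6339
October 2 – December 31, 2020: 91 days at 1.55% → $29000 × 1.55% × 91/366 = $111.7609
Total = $460.3948

$460.39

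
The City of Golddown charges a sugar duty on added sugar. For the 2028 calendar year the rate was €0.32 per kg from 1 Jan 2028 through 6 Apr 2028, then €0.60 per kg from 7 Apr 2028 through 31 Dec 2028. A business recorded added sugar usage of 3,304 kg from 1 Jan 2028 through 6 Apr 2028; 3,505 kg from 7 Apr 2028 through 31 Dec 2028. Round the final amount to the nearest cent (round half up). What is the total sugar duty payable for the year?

€3160.28

1 Jan – 6 Apr 2028: 3,304 kg at €0.32/kg → €1057.28
7 Apr – 31 Dec 2028: 3,505 kg at €0.60/kg → €2103.00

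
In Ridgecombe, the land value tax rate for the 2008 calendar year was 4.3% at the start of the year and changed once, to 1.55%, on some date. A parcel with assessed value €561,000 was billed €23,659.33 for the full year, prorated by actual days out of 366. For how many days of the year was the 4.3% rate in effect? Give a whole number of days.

355 days

Let d = days at the first rate; then 366 − d days at the second rate.
€561,000 × [4.3%·d + 1.55%·(366−d)] / 366 = €23,659.33
Solving gives d = 355, so the new rate took effect on December 21, 2008.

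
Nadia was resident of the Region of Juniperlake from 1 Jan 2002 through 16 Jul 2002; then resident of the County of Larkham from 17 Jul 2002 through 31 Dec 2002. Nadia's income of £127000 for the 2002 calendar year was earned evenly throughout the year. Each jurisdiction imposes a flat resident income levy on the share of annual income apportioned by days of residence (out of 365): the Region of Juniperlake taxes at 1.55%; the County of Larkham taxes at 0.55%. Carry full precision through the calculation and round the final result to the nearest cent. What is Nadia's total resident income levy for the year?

The Region of Juniperlake, 1 Jan – 16 Jul 2002: 197 days → £127000 × 1.55% × 197/365 = £1062.4507
The County of Larkham, 17 Jul – 31 Dec 2002: 168 days → £127000 × 0.55% × 168/365 = £321.5014
Total = £1383.9521

£1383.95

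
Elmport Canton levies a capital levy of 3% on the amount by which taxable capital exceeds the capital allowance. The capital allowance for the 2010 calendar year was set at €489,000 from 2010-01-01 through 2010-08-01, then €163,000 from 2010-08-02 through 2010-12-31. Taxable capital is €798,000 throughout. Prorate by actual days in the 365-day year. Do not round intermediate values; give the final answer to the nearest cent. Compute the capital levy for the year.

2010-01-01 to 2010-08-01: 213 days, exemption €489,000 → (€798,000 − €489,000) × 3% × 213/365 = €5,409.6164
2010-08-02 to 2010-12-31: 152 days, exemption €163,000 → (€798,000 − €163,000) × 3% × 152/365 = €7,933.1507
Total = €13,342.7671

€13,342.77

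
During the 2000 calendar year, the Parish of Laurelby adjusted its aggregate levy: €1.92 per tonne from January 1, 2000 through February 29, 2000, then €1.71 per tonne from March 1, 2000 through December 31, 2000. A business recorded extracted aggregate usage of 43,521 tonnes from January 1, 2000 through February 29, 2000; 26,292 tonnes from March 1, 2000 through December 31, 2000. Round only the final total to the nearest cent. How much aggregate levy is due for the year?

January 1 – February 29, 2000: 43,521 tonnes at €1.92/tonne → €83,560.32
March 1 – December 31, 2000: 26,292 tonnes at €1.71/tonne → €44,959.32

€128,519.64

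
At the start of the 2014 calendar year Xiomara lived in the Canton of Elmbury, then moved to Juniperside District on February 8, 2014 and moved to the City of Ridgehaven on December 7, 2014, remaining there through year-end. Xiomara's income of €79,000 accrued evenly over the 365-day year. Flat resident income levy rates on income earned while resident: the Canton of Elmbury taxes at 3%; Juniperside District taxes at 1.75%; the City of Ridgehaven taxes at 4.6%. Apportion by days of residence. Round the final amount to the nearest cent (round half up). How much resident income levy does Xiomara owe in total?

€1,639.52

The Canton of Elmbury, January 1 – February 7, 2014: 38 days → €79,000 × 3% × 38/365 = €246.7397
Juniperside District, February 8 – December 6, 2014: 302 days → €79,000 × 1.75% × 302/365 = €1,143.8767
The City of Ridgehaven, December 7 – December 31, 2014: 25 days → €79,000 × 4.6% × 25/365 = €248.9041
Total = €1,639.5205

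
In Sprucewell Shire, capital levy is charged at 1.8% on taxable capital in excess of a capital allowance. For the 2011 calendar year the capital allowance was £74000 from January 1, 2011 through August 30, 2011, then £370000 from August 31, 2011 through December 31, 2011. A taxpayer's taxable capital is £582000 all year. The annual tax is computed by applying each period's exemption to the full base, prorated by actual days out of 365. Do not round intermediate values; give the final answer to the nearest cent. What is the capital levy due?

January 1 – August 30, 2011: 242 days, exemption £74000 → (£582000 − £74000) × 1.8% × 242/365 = £6062.5973
August 31 – December 31, 2011: 123 days, exemption £370000 → (£582000 − £370000) × 1.8% × 123/365 = £1285.9397
Total = £7348.5370

£7348.54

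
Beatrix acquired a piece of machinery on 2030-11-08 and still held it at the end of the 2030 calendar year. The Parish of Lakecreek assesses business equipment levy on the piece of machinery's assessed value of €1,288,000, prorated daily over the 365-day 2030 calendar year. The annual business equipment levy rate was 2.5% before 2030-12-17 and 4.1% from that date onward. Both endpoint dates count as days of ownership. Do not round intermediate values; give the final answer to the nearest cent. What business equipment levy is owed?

€5,610.74

2030-11-08 to 2030-12-16: 39 days at 2.5% → €1,288,000 × 2.5% × 39/365 = €3,440.5479
2030-12-17 to 2030-12-31: 15 days at 4.1% → €1,288,000 × 4.1% × 15/365 = €2,170.1918
Total = €5,610.7397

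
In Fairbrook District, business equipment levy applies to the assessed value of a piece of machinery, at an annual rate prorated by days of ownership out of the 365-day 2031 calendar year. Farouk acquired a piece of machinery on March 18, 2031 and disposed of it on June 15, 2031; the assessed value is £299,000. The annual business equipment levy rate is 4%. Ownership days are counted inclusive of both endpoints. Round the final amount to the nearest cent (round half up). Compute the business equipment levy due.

£2,949.04

Days held (March 18 – June 15, 2031): 90 out of 365
Tax = £299,000 × 4% × 90/365 = £2,949.0411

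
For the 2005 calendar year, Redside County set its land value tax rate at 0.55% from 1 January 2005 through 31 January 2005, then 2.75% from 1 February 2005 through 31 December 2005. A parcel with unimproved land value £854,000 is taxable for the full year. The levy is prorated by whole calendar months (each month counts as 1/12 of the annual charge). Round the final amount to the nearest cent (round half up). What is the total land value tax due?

£21,919.33

1 January – 31 January 2005: 1 month at 0.55% → £854,000 × 0.55% × 1/12 = £391.4167
1 February – 31 December 2005: 11 months at 2.75% → £854,000 × 2.75% × 11/12 = £21,527.9167
Total = £21,919.3333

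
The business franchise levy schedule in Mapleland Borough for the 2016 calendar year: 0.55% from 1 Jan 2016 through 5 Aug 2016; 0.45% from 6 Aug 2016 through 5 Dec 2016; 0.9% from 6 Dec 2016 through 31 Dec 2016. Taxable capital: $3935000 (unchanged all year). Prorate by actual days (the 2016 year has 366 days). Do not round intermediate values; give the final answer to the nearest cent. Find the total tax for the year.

1 Jan – 5 Aug 2016: 218 days at 0.55% → $3935000 × 0.55% × 218/366 = $12890.8880
6 Aug – 5 Dec 2016: 122 days at 0.45% → $3935000 × 0.45% × 122/366 = $5902.5000
6 Dec – 31 Dec 2016: 26 days at 0.9% → $3935000 × 0.9% × 26/366 = $2515.8197
Total = $21309.2077

$21309.21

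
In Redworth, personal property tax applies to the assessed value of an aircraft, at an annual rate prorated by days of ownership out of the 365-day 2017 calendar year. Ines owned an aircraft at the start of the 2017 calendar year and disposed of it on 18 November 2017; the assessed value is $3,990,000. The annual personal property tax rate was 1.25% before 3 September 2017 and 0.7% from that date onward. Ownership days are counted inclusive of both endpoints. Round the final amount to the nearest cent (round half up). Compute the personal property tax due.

$39,369.82

1 January – 2 September 2017: 245 days at 1.25% → $3,990,000 × 1.25% × 245/365 = $33,477.7397
3 September – 18 November 2017: 77 days at 0.7% → $3,990,000 × 0.7% × 77/365 = $5,892.0822
Total = $39,369.8219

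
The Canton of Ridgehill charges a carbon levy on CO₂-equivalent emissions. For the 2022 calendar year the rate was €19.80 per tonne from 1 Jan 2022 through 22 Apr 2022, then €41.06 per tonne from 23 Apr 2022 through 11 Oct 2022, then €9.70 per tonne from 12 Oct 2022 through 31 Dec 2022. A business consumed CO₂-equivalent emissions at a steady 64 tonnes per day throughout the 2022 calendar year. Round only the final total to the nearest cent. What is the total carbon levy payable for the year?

€644,199.68

1 Jan – 22 Apr 2022: 112 days × 64 tonnes/day = 7,168 tonnes at €19.80/tonne → €141,926.40
23 Apr – 11 Oct 2022: 172 days × 64 tonnes/day = 11,008 tonnes at €41.06/tonne → €451,988.48
12 Oct – 31 Dec 2022: 81 days × 64 tonnes/day = 5,184 tonnes at €9.70/tonne → €50,284.80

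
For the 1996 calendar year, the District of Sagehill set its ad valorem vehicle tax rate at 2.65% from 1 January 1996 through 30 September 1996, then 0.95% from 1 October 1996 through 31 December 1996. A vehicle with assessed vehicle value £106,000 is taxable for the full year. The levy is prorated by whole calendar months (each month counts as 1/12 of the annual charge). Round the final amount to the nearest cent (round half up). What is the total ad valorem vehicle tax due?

£2,358.50

1 January – 30 September 1996: 9 months at 2.65% → £106,000 × 2.65% × 9/12 = £2,106.7500
1 October – 31 December 1996: 3 months at 0.95% → £106,000 × 0.95% × 3/12 = £251.7500
Total = £2,358.5000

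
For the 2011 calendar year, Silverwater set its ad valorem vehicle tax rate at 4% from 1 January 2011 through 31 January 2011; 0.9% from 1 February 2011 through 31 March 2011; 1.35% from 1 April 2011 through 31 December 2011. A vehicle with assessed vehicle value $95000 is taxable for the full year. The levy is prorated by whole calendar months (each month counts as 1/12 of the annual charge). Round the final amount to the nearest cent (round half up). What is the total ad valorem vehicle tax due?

$1421.04

1 January – 31 January 2011: 1 month at 4% → $95000 × 4% × 1/12 = $316.6667
1 February – 31 March 2011: 2 months at 0.9% → $95000 × 0.9% × 2/12 = $142.5000
1 April – 31 December 2011: 9 months at 1.35% → $95000 × 1.35% × 9/12 = $961.8750
Total = $1421.0417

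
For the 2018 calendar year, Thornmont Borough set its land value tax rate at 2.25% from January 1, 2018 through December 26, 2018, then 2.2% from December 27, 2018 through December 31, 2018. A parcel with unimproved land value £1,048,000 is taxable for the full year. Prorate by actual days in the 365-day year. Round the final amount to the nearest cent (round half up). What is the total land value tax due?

£23,572.82

January 1 – December 26, 2018: 360 days at 2.25% → £1,048,000 × 2.25% × 360/365 = £23,256.9863
December 27 – December 31, 2018: 5 days at 2.2% → £1,048,000 × 2.2% × 5/365 = £315.8356
Total = £23,572.8219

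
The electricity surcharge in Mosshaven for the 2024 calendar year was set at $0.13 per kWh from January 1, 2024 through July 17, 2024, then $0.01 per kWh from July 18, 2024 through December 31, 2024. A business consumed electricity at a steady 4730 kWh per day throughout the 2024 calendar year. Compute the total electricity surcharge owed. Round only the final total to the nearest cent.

$130,264.20

January 1 – July 17, 2024: 199 days × 4730 kWh/day = 941,270 kWh at $0.13/kWh → $122,365.10
July 18 – December 31, 2024: 167 days × 4730 kWh/day = 789,910 kWh at $0.01/kWh → $7,899.10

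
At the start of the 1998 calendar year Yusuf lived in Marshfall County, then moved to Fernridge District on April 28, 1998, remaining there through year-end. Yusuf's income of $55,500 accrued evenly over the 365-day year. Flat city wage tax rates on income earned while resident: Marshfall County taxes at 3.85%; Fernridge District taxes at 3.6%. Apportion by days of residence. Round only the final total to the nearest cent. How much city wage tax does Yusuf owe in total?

$2,042.48

Marshfall County, January 1 – April 27, 1998: 117 days → $55,500 × 3.85% × 117/365 = $684.9308
Fernridge District, April 28 – December 31, 1998: 248 days → $55,500 × 3.6% × 248/365 = $1,357.5452
Total = $2,042.4760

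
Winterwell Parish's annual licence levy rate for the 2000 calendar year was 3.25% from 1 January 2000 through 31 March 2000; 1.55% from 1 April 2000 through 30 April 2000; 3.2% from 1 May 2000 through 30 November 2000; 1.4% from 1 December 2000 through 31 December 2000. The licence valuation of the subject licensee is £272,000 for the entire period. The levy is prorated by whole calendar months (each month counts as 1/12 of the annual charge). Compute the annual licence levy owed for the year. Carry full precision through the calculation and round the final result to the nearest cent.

1 January – 31 March 2000: 3 months at 3.25% → £272,000 × 3.25% × 3/12 = £2,210.0000
1 April – 30 April 2000: 1 month at 1.55% → £272,000 × 1.55% × 1/12 = £351.3333
1 May – 30 November 2000: 7 months at 3.2% → £272,000 × 3.2% × 7/12 = £5,077.3333
1 December – 31 December 2000: 1 month at 1.4% → £272,000 × 1.4% × 1/12 = £317.3333
Total = £7,956.0000

£7,956.00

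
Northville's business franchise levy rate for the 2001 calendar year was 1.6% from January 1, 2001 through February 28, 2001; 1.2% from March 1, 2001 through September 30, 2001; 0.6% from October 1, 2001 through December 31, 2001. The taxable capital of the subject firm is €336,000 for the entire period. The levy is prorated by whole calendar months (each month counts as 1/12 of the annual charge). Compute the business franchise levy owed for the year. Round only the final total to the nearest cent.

January 1 – February 28, 2001: 2 months at 1.6% → €336,000 × 1.6% × 2/12 = €896.0000
March 1 – September 30, 2001: 7 months at 1.2% → €336,000 × 1.2% × 7/12 = €2,352.0000
October 1 – December 31, 2001: 3 months at 0.6% → €336,000 × 0.6% × 3/12 = €504.0000
Total = €3,752.0000

€3,752.00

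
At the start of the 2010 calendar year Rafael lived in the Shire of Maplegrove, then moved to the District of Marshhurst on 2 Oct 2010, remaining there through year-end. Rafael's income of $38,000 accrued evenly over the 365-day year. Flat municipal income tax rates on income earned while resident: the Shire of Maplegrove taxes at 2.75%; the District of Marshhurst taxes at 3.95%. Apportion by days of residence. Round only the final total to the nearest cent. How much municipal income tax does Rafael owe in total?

The Shire of Maplegrove, 1 Jan – 1 Oct 2010: 274 days → $38,000 × 2.75% × 274/365 = $784.4658
The District of Marshhurst, 2 Oct – 31 Dec 2010: 91 days → $38,000 × 3.95% × 91/365 = $374.2219
Total = $1,158.6877

$1,158.69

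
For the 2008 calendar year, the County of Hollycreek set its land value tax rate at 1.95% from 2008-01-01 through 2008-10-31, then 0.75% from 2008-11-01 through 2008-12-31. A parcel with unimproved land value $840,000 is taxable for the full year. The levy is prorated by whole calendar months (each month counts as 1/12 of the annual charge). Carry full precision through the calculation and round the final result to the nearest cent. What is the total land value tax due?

2008-01-01 to 2008-10-31: 10 months at 1.95% → $840,000 × 1.95% × 10/12 = $13,650.0000
2008-11-01 to 2008-12-31: 2 months at 0.75% → $840,000 × 0.75% × 2/12 = $1,050.0000
Total = $14,700.0000

$14,700.00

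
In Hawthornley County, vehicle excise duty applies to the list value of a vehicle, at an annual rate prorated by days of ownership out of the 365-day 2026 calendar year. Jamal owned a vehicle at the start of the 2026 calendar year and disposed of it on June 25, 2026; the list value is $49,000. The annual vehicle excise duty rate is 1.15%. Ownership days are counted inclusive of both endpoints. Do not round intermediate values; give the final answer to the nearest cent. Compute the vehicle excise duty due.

$271.72

Days held (January 1 – June 25, 2026): 176 out of 365
Tax = $49,000 × 1.15% × 176/365 = $271.7151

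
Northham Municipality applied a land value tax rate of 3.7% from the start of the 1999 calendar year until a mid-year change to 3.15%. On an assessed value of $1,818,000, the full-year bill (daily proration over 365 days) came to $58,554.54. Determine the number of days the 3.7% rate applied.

Let d = days at the first rate; then 365 − d days at the second rate.
$1,818,000 × [3.7%·d + 3.15%·(365−d)] / 365 = $58,554.54
Solving gives d = 47, so the new rate took effect on 17 Feb 1999.

47 days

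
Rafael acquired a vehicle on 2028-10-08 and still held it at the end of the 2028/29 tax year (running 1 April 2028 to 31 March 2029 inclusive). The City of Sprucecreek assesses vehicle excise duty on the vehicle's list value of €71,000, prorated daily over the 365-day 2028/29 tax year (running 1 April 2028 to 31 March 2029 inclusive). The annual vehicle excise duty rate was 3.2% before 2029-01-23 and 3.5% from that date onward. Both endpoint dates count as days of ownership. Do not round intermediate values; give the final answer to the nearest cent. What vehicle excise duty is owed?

2028-10-08 to 2029-01-22: 107 days at 3.2% → €71,000 × 3.2% × 107/365 = €666.0384
2029-01-23 to 2029-03-31: 68 days at 3.5% → €71,000 × 3.5% × 68/365 = €462.9589
Total = €1,128.9973

€1,129.00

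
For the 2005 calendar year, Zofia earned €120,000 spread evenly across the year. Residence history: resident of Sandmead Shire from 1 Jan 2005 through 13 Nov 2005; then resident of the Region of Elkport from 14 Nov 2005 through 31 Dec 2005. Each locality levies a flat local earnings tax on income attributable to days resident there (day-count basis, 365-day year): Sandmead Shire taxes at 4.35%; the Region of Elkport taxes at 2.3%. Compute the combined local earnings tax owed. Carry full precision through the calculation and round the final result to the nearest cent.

€4,896.49

Sandmead Shire, 1 Jan – 13 Nov 2005: 317 days → €120,000 × 4.35% × 317/365 = €4,533.5342
The Region of Elkport, 14 Nov – 31 Dec 2005: 48 days → €120,000 × 2.3% × 48/365 = €362.9589
Total = €4,896.4932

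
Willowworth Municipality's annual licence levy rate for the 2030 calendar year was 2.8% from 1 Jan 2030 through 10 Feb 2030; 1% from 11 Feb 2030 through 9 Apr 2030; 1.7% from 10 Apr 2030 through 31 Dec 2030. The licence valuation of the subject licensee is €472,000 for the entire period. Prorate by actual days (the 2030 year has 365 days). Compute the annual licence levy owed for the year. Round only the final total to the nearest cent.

€8,082.19

1 Jan – 10 Feb 2030: 41 days at 2.8% → €472,000 × 2.8% × 41/365 = €1,484.5370
11 Feb – 9 Apr 2030: 58 days at 1% → €472,000 × 1% × 58/365 = €750.0274
10 Apr – 31 Dec 2030: 266 days at 1.7% → €472,000 × 1.7% × 266/365 = €5,847.6274
Total = €8,082.1918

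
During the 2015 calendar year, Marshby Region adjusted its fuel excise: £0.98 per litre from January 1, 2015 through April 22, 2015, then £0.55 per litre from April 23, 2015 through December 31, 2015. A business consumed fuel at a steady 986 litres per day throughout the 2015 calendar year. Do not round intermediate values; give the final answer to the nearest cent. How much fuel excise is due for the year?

January 1 – April 22, 2015: 112 days × 986 litres/day = 110,432 litres at £0.98/litre → £108,223.36
April 23 – December 31, 2015: 253 days × 986 litres/day = 249,458 litres at £0.55/litre → £137,201.90

£245,425.26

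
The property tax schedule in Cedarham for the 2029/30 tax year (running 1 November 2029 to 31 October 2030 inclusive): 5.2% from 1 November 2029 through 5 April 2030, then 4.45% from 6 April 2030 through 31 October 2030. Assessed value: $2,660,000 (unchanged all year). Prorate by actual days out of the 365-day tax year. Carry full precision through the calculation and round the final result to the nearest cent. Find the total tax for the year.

1 November 2029 – 5 April 2030: 156 days at 5.2% → $2,660,000 × 5.2% × 156/365 = $59,117.5890
6 April – 31 October 2030: 209 days at 4.45% → $2,660,000 × 4.45% × 209/365 = $67,778.9863
Total = $126,896.5753

$126,896.58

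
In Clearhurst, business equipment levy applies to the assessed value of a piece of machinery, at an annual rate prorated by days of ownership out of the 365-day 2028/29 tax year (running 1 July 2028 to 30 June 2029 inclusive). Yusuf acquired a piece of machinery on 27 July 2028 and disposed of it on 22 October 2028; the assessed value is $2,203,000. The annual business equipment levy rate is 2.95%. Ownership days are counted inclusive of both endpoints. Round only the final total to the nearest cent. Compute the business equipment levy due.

Days held (27 July – 22 October 2028): 88 out of 365
Tax = $2,203,000 × 2.95% × 88/365 = $15,668.4603

$15,668.46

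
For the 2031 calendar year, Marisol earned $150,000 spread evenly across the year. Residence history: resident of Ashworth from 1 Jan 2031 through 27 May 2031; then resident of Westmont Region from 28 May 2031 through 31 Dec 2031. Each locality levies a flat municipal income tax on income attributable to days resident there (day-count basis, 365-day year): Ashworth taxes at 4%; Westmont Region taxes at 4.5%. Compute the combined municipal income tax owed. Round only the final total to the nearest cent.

Ashworth, 1 Jan – 27 May 2031: 147 days → $150,000 × 4% × 147/365 = $2,416.4384
Westmont Region, 28 May – 31 Dec 2031: 218 days → $150,000 × 4.5% × 218/365 = $4,031.5068
Total = $6,447.9452

$6,447.95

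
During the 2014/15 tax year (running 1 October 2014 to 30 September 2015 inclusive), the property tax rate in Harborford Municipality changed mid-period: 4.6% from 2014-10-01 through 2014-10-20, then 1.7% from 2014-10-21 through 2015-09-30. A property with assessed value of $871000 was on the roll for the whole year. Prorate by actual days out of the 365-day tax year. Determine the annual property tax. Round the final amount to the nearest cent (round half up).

2014-10-01 to 2014-10-20: 20 days at 4.6% → $871000 × 4.6% × 20/365 = $2195.3973
2014-10-21 to 2015-09-30: 345 days at 1.7% → $871000 × 1.7% × 345/365 = $13995.6575
Total = $16191.0548

$16191.05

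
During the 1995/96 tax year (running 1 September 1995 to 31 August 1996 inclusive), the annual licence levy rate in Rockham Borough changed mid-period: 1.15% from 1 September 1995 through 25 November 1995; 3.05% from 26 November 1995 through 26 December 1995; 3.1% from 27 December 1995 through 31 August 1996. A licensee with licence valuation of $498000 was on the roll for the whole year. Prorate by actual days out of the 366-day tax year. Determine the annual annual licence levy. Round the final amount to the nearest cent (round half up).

1 September – 25 November 1995: 86 days at 1.15% → $498000 × 1.15% × 86/366 = $1345.6885
26 November – 26 December 1995: 31 days at 3.05% → $498000 × 3.05% × 31/366 = $1286.5000
27 December 1995 – 31 August 1996: 249 days at 3.1% → $498000 × 3.1% × 249/366 = $10502.9016
Total = $13135.0902

$13135.09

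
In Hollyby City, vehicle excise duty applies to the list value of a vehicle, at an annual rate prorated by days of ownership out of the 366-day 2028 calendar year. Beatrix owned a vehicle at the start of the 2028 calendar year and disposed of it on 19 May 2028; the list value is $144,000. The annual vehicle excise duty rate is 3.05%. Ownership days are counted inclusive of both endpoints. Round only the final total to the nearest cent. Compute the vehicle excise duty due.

Days held (1 January – 19 May 2028): 140 out of 366
Tax = $144,000 × 3.05% × 140/366 = $1,680.0000

$1,680.00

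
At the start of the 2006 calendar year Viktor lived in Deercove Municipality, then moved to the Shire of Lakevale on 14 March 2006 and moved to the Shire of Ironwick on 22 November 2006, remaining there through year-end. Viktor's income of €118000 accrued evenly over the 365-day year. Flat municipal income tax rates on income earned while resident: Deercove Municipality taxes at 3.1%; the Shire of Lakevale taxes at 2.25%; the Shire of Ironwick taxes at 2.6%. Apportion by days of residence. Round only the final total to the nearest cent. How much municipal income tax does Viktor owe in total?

Deercove Municipality, 1 January – 13 March 2006: 72 days → €118000 × 3.1% × 72/365 = €721.5781
The Shire of Lakevale, 14 March – 21 November 2006: 253 days → €118000 × 2.25% × 253/365 = €1840.3151
The Shire of Ironwick, 22 November – 31 December 2006: 40 days → €118000 × 2.6% × 40/365 = €336.2192
Total = €2898.1123

€2898.11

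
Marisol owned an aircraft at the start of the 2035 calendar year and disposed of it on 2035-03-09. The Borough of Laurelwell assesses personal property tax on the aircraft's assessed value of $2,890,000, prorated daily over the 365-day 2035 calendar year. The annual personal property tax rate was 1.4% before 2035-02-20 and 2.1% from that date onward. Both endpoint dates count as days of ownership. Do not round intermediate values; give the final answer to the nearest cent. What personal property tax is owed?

2035-01-01 to 2035-02-19: 50 days at 1.4% → $2,890,000 × 1.4% × 50/365 = $5,542.4658
2035-02-20 to 2035-03-09: 18 days at 2.1% → $2,890,000 × 2.1% × 18/365 = $2,992.9315
Total = $8,535.3973

$8,535.40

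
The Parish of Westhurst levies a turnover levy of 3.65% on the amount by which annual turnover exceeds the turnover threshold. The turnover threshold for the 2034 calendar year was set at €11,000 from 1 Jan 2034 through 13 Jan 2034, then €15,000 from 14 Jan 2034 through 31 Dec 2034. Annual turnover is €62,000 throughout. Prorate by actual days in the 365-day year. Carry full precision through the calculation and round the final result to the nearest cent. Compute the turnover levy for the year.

1 Jan – 13 Jan 2034: 13 days, exemption €11,000 → (€62,000 − €11,000) × 3.65% × 13/365 = €66.3000
14 Jan – 31 Dec 2034: 352 days, exemption €15,000 → (€62,000 − €15,000) × 3.65% × 352/365 = €1,654.4000
Total = €1,720.7000

€1,720.70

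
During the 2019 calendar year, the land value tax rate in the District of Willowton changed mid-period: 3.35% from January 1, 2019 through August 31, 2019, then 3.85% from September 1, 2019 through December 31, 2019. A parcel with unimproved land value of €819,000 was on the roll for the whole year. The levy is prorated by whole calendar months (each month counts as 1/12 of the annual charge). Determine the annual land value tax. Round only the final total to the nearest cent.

€28,801.50

January 1 – August 31, 2019: 8 months at 3.35% → €819,000 × 3.35% × 8/12 = €18,291.0000
September 1 – December 31, 2019: 4 months at 3.85% → €819,000 × 3.85% × 4/12 = €10,510.5000
Total = €28,801.5000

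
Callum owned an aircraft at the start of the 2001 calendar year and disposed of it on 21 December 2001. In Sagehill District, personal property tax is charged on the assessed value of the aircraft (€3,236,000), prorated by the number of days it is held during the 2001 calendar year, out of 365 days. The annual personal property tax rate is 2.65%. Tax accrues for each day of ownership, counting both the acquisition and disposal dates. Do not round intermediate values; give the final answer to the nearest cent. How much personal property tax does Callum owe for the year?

€83,404.58

Days held (1 January – 21 December 2001): 355 out of 365
Tax = €3,236,000 × 2.65% × 355/365 = €83,404.5753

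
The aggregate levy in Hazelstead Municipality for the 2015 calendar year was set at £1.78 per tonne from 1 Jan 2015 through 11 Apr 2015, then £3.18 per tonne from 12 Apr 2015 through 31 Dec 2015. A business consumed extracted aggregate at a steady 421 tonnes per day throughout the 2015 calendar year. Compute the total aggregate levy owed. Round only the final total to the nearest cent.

£429125.30

1 Jan – 11 Apr 2015: 101 days × 421 tonnes/day = 42,521 tonnes at £1.78/tonne → £75687.38
12 Apr – 31 Dec 2015: 264 days × 421 tonnes/day = 111,144 tonnes at £3.18/tonne → £353437.92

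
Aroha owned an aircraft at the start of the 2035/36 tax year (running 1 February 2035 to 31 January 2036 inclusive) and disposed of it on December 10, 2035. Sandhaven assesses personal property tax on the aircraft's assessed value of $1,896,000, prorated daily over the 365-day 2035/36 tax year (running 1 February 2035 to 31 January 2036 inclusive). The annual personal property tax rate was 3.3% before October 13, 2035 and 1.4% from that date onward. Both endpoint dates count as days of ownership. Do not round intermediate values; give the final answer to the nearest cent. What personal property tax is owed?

$47,831.15

February 1 – October 12, 2035: 254 days at 3.3% → $1,896,000 × 3.3% × 254/365 = $43,540.4712
October 13 – December 10, 2035: 59 days at 1.4% → $1,896,000 × 1.4% × 59/365 = $4,290.6740
Total = $47,831.1452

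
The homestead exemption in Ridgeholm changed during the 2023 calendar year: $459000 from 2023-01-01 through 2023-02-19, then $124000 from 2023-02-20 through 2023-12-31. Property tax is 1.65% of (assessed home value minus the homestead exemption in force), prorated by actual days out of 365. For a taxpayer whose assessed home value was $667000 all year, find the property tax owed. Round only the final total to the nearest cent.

$8202.31

2023-01-01 to 2023-02-19: 50 days, exemption $459000 → ($667000 − $459000) × 1.65% × 50/365 = $470.1370
2023-02-20 to 2023-12-31: 315 days, exemption $124000 → ($667000 − $124000) × 1.65% × 315/365 = $7732.1712
Total = $8202.3082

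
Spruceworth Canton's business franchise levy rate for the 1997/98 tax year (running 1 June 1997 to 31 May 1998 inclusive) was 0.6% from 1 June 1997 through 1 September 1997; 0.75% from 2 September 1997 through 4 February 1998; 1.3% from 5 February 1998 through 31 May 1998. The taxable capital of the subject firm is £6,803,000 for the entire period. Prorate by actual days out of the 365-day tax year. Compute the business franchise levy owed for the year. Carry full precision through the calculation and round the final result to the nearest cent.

1 June – 1 September 1997: 93 days at 0.6% → £6,803,000 × 0.6% × 93/365 = £10,400.2027
2 September 1997 – 4 February 1998: 156 days at 0.75% → £6,803,000 × 0.75% × 156/365 = £21,806.8767
5 February – 31 May 1998: 116 days at 1.3% → £6,803,000 × 1.3% × 116/365 = £28,106.6411
Total = £60,313.7205

£60,313.72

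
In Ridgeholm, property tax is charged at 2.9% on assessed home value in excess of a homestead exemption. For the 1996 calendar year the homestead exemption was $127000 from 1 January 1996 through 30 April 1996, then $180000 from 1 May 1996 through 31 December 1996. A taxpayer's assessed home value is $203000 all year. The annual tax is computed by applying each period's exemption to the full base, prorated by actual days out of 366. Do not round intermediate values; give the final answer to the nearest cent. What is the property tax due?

$1175.13

1 January – 30 April 1996: 121 days, exemption $127000 → ($203000 − $127000) × 2.9% × 121/366 = $728.6448
1 May – 31 December 1996: 245 days, exemption $180000 → ($203000 − $180000) × 2.9% × 245/366 = $446.4891
Total = $1175.1339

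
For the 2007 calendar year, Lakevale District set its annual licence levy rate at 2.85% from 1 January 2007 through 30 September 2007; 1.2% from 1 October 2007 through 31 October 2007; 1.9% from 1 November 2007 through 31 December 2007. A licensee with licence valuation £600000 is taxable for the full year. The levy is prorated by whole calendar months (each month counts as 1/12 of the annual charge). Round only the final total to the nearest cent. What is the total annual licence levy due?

1 January – 30 September 2007: 9 months at 2.85% → £600000 × 2.85% × 9/12 = £12825.0000
1 October – 31 October 2007: 1 month at 1.2% → £600000 × 1.2% × 1/12 = £600.0000
1 November – 31 December 2007: 2 months at 1.9% → £600000 × 1.9% × 2/12 = £1900.0000
Total = £15325.0000

£15325.00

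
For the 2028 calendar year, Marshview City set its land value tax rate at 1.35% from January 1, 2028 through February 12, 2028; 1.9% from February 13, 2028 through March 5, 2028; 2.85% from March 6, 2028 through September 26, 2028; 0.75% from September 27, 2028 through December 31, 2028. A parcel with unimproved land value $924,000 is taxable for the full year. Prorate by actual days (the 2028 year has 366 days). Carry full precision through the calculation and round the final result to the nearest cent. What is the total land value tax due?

$19,088.43

January 1 – February 12, 2028: 43 days at 1.35% → $924,000 × 1.35% × 43/366 = $1,465.5246
February 13 – March 5, 2028: 22 days at 1.9% → $924,000 × 1.9% × 22/366 = $1,055.2787
March 6 – September 26, 2028: 205 days at 2.85% → $924,000 × 2.85% × 205/366 = $14,749.9180
September 27 – December 31, 2028: 96 days at 0.75% → $924,000 × 0.75% × 96/366 = $1,817.7049
Total = $19,088.4262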